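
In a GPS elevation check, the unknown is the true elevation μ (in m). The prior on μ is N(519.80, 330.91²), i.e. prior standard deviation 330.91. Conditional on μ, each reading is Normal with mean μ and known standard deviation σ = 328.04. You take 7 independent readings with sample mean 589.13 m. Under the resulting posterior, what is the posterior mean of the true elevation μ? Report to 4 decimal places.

For Normal data with known variance σ², a Normal(μ₀, σ₀²) prior on μ is conjugate. Posterior precision = 1/σ₀² + n/σ²; posterior mean is the precision-weighted average of μ₀ and x̄.
n·x̄ = 7·589.13 = 4123.91.
σ₀² = 330.91² = 109501.4281, σ² = 328.04² = 107610.2416; σ² + n·σ₀² = 107610.2416 + 7·109501.4281 = 874120.2383.
Posterior mean = (μ₀/σ₀² + n·x̄/σ²)/(1/σ₀² + n/σ²) = (σ²·μ₀ + σ₀²·n·x̄)/(σ² + n·σ₀²) = (107610.2416·519.80 + 109501.4281·4123.91)/874120.2383 = 507509837.939551/874120.2383 = 580.5950.

580.5950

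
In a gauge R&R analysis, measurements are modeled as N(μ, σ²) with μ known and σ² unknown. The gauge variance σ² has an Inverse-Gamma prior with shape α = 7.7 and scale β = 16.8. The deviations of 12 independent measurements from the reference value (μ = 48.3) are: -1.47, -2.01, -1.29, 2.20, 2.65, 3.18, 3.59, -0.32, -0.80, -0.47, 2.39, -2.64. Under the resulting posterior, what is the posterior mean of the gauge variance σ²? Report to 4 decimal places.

With known mean μ and an Inverse-Gamma(α, β) prior on σ², the Normal likelihood is conjugate: posterior is Inv-Gamma(α + n/2, β + Σ(xᵢ−μ)²/2).
Σ(xᵢ−μ)² = (-1.47)² + (-2.01)² + (-1.29)² + (2.20)² + (2.65)² + (3.18)² + (3.59)² + (-0.32)² + (-0.80)² + (-0.47)² + (2.39)² + (-2.64)² = 56.3731.
Posterior: Inv-Gamma(7.7 + 12/2, 16.8 + 56.3731/2) = Inv-Gamma(13.70, 44.98655).
E[σ²|data] = β/(α−1) = 44.98655/12.70 = 3.5422.

3.5422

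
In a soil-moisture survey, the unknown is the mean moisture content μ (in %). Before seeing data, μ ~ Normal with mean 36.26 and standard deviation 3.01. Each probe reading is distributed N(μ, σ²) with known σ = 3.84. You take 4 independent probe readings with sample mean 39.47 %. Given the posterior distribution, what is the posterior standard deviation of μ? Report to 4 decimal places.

1.6187

For Normal data with known variance σ², a Normal(μ₀, σ₀²) prior on μ is conjugate. Posterior precision = 1/σ₀² + n/σ²; posterior mean is the precision-weighted average of μ₀ and x̄.
σ₀² = 3.01² = 9.0601, σ² = 3.84² = 14.7456; σ² + n·σ₀² = 14.7456 + 4·9.0601 = 50.986.
Posterior precision = 1/σ₀² + n/σ² = 1/9.0601 + 4/14.7456 = (σ² + n·σ₀²)/(σ₀²σ²) = 50.986/(9.0601·14.7456); posterior variance σₙ² = σ₀²σ²/(σ² + n·σ₀²) = 9.0601·14.7456/50.986 = 2.620261.
Posterior SD = √σₙ² = √(9.0601·14.7456/50.986) = 1.6187.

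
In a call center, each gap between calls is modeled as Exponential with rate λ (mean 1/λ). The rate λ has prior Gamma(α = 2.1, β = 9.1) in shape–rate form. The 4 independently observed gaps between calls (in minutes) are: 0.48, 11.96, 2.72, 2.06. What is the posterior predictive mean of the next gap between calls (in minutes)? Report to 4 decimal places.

With a Gamma(shape α, rate β) prior on the exponential rate λ, the posterior after n observations with total T = Σxᵢ is Gamma(α+n, β+T).
Sum of observations T = 17.22 minutes; n = 4.
Posterior: Gamma(2.1+4, 9.1+17.22) = Gamma(6.1, 26.32).
The predictive distribution for the next observation is Lomax; its mean is β/(α−1) = 26.32/5.1 = 5.1608.

5.1608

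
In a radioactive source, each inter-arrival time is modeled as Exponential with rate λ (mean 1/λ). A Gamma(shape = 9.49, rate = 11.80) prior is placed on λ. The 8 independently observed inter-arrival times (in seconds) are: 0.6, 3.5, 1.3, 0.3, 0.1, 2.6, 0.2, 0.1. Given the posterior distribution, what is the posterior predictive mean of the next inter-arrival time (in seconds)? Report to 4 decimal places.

With a Gamma(shape α, rate β) prior on the exponential rate λ, the posterior after n observations with total T = Σxᵢ is Gamma(α+n, β+T).
Sum of observations T = 8.7 seconds; n = 8.
Posterior: Gamma(9.49+8, 11.80+8.7) = Gamma(17.49, 20.50).
The predictive distribution for the next observation is Lomax; its mean is β/(α−1) = 20.50/16.49 = 1.2432.

1.2432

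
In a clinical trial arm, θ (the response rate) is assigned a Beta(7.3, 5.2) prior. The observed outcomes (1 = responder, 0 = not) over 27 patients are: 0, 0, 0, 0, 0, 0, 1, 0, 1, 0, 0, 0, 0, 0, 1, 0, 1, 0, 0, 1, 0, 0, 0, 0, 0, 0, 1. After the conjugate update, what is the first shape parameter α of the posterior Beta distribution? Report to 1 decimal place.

13.3

The Beta prior is conjugate to a Binomial/Bernoulli likelihood; the update adds successes to α and failures to β.
Posterior: Beta(α+k, β+n−k) = Beta(7.3+6, 5.2+21) = Beta(13.3, 26.2).
Posterior α = 13.3.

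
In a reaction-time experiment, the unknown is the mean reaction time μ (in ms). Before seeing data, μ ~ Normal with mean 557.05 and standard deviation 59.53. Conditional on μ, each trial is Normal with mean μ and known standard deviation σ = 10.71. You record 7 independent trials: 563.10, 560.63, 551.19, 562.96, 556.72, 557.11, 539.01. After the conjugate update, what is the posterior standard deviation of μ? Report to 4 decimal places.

For Normal data with known variance σ², a Normal(μ₀, σ₀²) prior on μ is conjugate. Posterior precision = 1/σ₀² + n/σ²; posterior mean is the precision-weighted average of μ₀ and x̄.
σ₀² = 59.53² = 3543.8209, σ² = 10.71² = 114.7041; σ² + n·σ₀² = 114.7041 + 7·3543.8209 = 24921.4504.
Posterior precision = 1/σ₀² + n/σ² = 1/3543.8209 + 7/114.7041 = (σ² + n·σ₀²)/(σ₀²σ²) = 24921.4504/(3543.8209·114.7041); posterior variance σₙ² = σ₀²σ²/(σ² + n·σ₀²) = 3543.8209·114.7041/24921.4504 = 16.310880.
Posterior SD = √σₙ² = √(3543.8209·114.7041/24921.4504) = 4.0387.

4.0387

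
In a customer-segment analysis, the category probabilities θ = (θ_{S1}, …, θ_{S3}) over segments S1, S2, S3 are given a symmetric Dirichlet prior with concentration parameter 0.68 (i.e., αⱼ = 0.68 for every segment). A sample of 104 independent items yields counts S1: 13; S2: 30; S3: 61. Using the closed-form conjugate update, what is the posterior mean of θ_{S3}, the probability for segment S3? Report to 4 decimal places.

The Dirichlet prior is conjugate to the Multinomial likelihood: each posterior αⱼ = prior αⱼ + observed count nⱼ.
Posterior concentration: (13.68, 30.68, 61.68), total = 106.04.
E[θ_{S3}|data] = α_{S3}/Σα = 61.68/106.04 = 0.5817.

0.5817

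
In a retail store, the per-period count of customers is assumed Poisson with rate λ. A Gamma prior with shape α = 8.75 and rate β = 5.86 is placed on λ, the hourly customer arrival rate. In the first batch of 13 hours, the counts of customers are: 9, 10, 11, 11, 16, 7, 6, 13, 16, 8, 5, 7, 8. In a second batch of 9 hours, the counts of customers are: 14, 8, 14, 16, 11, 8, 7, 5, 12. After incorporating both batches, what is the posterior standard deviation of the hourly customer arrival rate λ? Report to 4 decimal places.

With a Gamma(shape α, rate β) prior, the Poisson likelihood is conjugate: the posterior is Gamma(α + ΣXᵢ, β + n).
Batch 1: sum of counts S = 127 over n = 13 hours.
After batch 1: Gamma(α+S, β+n) = Gamma(8.75+127, 5.86+13) = Gamma(135.75, 18.86).
Batch 2: sum of counts S = 95 over n = 9 hours.
After batch 2: Gamma(α+S, β+n) = Gamma(135.75+95, 18.86+9) = Gamma(230.75, 27.86).
SD = √α/β = √230.75/27.86 = 0.5452.

0.5452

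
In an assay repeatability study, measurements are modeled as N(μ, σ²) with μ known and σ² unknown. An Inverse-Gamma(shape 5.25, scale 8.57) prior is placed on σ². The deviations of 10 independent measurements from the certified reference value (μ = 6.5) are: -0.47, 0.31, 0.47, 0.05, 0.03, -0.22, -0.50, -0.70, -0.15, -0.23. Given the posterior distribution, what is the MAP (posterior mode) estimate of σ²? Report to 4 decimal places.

With known mean μ and an Inverse-Gamma(α, β) prior on σ², the Normal likelihood is conjugate: posterior is Inv-Gamma(α + n/2, β + Σ(xᵢ−μ)²/2).
Σ(xᵢ−μ)² = (-0.47)² + (0.31)² + (0.47)² + (0.05)² + (0.03)² + (-0.22)² + (-0.50)² + (-0.70)² + (-0.15)² + (-0.23)² = 1.4051.
Posterior: Inv-Gamma(5.25 + 10/2, 8.57 + 1.4051/2) = Inv-Gamma(10.25, 9.27255).
Mode = β/(α+1) = 9.27255/11.25 = 0.8242.

0.8242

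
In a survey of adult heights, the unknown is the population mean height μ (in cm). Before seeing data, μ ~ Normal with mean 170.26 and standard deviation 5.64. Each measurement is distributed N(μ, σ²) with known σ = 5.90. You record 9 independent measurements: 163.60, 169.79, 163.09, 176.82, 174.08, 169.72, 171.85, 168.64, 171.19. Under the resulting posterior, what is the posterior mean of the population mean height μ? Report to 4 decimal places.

For Normal data with known variance σ², a Normal(μ₀, σ₀²) prior on μ is conjugate. Posterior precision = 1/σ₀² + n/σ²; posterior mean is the precision-weighted average of μ₀ and x̄.
Σxᵢ = 163.60 + 169.79 + 163.09 + 176.82 + 174.08 + 169.72 + 171.85 + 168.64 + 171.19 = 1528.78, so n·x̄ = 1528.78.
σ₀² = 5.64² = 31.8096, σ² = 5.90² = 34.81; σ² + n·σ₀² = 34.81 + 9·31.8096 = 321.0964.
Posterior mean = (μ₀/σ₀² + n·x̄/σ²)/(1/σ₀² + n/σ²) = (σ²·μ₀ + σ₀²·n·x̄)/(σ² + n·σ₀²) = (34.81·170.26 + 31.8096·1528.78)/321.0964 = 54556.630888/321.0964 = 169.9073.

169.9073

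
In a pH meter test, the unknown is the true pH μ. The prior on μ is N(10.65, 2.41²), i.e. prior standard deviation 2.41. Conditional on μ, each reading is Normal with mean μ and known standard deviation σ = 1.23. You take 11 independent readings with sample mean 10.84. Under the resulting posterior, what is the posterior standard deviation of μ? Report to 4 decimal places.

For Normal data with known variance σ², a Normal(μ₀, σ₀²) prior on μ is conjugate. Posterior precision = 1/σ₀² + n/σ²; posterior mean is the precision-weighted average of μ₀ and x̄.
σ₀² = 2.41² = 5.8081, σ² = 1.23² = 1.5129; σ² + n·σ₀² = 1.5129 + 11·5.8081 = 65.402.
Posterior precision = 1/σ₀² + n/σ² = 1/5.8081 + 11/1.5129 = (σ² + n·σ₀²)/(σ₀²σ²) = 65.402/(5.8081·1.5129); posterior variance σₙ² = σ₀²σ²/(σ² + n·σ₀²) = 5.8081·1.5129/65.402 = 0.134355.
Posterior SD = √σₙ² = √(5.8081·1.5129/65.402) = 0.3665.

0.3665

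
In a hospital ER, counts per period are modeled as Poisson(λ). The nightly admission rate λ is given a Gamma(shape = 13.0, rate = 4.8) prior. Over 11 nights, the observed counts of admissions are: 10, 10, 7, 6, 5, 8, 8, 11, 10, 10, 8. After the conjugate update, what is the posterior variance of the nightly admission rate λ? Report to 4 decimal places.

0.4246

With a Gamma(shape α, rate β) prior, the Poisson likelihood is conjugate: the posterior is Gamma(α + ΣXᵢ, β + n).
Sum of counts S = 93 over n = 11 nights.
Posterior: Gamma(α+S, β+n) = Gamma(13.0+93, 4.8+11) = Gamma(106.0, 15.8).
Var = α/β² = 106.0/15.8² = 0.4246.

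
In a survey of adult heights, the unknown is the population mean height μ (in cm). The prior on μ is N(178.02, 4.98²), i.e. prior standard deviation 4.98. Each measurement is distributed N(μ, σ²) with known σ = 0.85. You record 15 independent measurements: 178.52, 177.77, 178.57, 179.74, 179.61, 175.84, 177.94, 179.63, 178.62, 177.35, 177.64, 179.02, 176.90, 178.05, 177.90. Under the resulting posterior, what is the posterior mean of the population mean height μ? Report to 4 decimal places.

For Normal data with known variance σ², a Normal(μ₀, σ₀²) prior on μ is conjugate. Posterior precision = 1/σ₀² + n/σ²; posterior mean is the precision-weighted average of μ₀ and x̄.
Σxᵢ = 178.52 + 177.77 + 178.57 + 179.74 + 179.61 + 175.84 + 177.94 + 179.63 + 178.62 + 177.35 + 177.64 + 179.02 + 176.90 + 178.05 + 177.90 = 2673.1, so n·x̄ = 2673.1.
σ₀² = 4.98² = 24.8004, σ² = 0.85² = 0.7225; σ² + n·σ₀² = 0.7225 + 15·24.8004 = 372.7285.
Posterior mean = (μ₀/σ₀² + n·x̄/σ²)/(1/σ₀² + n/σ²) = (σ²·μ₀ + σ₀²·n·x̄)/(σ² + n·σ₀²) = (0.7225·178.02 + 24.8004·2673.1)/372.7285 = 66422.56869/372.7285 = 178.2063.

178.2063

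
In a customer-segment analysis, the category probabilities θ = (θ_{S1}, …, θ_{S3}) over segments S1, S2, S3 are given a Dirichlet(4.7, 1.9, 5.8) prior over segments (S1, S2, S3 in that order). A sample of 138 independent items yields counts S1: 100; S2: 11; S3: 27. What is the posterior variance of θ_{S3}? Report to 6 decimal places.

0.001126

The Dirichlet prior is conjugate to the Multinomial likelihood: each posterior αⱼ = prior αⱼ + observed count nⱼ.
Posterior concentration: (104.7, 12.9, 32.8), total = 150.4.
Var[θ_j] = α_j(Σα−α_j)/((Σα)²(Σα+1)) = 32.8·117.6/(150.4²·151.4) = 0.001126.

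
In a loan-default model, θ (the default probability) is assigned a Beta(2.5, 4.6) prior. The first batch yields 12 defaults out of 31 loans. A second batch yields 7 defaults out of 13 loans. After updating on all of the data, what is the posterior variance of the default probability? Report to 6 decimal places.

The Beta prior is conjugate to a Binomial/Bernoulli likelihood; the update adds successes to α and failures to β.
After batch 1: Beta(2.5+12, 4.6+19) = Beta(14.5, 23.6).
After batch 2: Beta(14.5+7, 23.6+6) = Beta(21.5, 29.6).
Var = αβ/((α+β)²(α+β+1)) = 21.5·29.6/(51.1²·52.1) = 0.004678.

0.004678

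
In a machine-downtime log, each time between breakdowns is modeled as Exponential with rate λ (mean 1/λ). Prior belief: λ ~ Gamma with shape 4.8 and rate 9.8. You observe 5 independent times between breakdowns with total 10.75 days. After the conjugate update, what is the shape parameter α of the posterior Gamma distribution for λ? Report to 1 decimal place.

9.8

With a Gamma(shape α, rate β) prior on the exponential rate λ, the posterior after n observations with total T = Σxᵢ is Gamma(α+n, β+T).
Posterior: Gamma(4.8+5, 9.8+10.75) = Gamma(9.8, 20.55).
Posterior α = 9.8.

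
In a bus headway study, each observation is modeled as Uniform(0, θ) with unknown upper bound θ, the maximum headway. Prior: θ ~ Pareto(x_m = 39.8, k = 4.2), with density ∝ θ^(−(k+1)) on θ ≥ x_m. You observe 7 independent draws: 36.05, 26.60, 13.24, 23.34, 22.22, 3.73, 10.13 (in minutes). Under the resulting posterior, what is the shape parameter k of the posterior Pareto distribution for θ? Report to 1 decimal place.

A Pareto(scale x_m, shape k) prior on the upper bound θ of Uniform(0, θ) is conjugate: posterior is Pareto(max(x_m, max xᵢ), k + n).
Sample maximum = 36.05; prior scale x_m = 39.8 → posterior scale = max = 39.80.
Posterior shape = 4.2 + 7 = 11.2.
Posterior shape k = 11.2.

11.2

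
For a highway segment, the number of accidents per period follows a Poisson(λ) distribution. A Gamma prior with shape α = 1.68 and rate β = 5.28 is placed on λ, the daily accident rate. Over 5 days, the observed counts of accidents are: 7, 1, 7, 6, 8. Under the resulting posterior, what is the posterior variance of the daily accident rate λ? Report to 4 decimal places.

With a Gamma(shape α, rate β) prior, the Poisson likelihood is conjugate: the posterior is Gamma(α + ΣXᵢ, β + n).
Sum of counts S = 29 over n = 5 days.
Posterior: Gamma(α+S, β+n) = Gamma(1.68+29, 5.28+5) = Gamma(30.68, 10.28).
Var = α/β² = 30.68/10.28² = 0.2903.

0.2903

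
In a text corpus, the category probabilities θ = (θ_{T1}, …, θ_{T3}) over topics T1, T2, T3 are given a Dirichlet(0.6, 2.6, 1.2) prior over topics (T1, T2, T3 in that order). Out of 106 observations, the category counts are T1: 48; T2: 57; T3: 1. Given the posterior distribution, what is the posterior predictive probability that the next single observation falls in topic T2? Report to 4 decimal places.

The Dirichlet prior is conjugate to the Multinomial likelihood: each posterior αⱼ = prior αⱼ + observed count nⱼ.
Posterior concentration: (48.6, 59.6, 2.2), total = 110.4.
P(next = T2 | data) = α_{T2}/Σα = 0.5399.

0.5399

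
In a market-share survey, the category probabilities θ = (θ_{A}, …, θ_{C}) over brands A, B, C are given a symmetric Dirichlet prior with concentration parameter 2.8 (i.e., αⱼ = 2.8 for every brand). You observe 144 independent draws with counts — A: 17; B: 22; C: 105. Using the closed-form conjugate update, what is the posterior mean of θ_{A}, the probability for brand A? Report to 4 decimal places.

0.1299

The Dirichlet prior is conjugate to the Multinomial likelihood: each posterior αⱼ = prior αⱼ + observed count nⱼ.
Posterior concentration: (19.8, 24.8, 107.8), total = 152.4.
E[θ_{A}|data] = α_{A}/Σα = 19.8/152.4 = 0.1299.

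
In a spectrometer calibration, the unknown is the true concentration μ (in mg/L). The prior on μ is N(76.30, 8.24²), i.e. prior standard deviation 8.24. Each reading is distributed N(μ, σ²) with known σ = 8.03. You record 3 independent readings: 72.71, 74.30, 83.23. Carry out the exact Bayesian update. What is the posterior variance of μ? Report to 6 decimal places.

For Normal data with known variance σ², a Normal(μ₀, σ₀²) prior on μ is conjugate. Posterior precision = 1/σ₀² + n/σ²; posterior mean is the precision-weighted average of μ₀ and x̄.
σ₀² = 8.24² = 67.8976, σ² = 8.03² = 64.4809; σ² + n·σ₀² = 64.4809 + 3·67.8976 = 268.1737.
Posterior precision = 1/σ₀² + n/σ² = 1/67.8976 + 3/64.4809 = (σ² + n·σ₀²)/(σ₀²σ²) = 268.1737/(67.8976·64.4809); posterior variance σₙ² = σ₀²σ²/(σ² + n·σ₀²) = 67.8976·64.4809/268.1737 = 16.325607.

16.325607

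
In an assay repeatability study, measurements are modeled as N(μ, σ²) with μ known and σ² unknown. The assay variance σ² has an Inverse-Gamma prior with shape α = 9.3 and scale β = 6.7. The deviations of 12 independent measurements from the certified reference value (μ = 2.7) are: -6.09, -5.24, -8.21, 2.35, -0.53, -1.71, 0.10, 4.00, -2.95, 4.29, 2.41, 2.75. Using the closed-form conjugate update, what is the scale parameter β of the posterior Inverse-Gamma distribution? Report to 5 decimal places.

With known mean μ and an Inverse-Gamma(α, β) prior on σ², the Normal likelihood is conjugate: posterior is Inv-Gamma(α + n/2, β + Σ(xᵢ−μ)²/2).
Σ(xᵢ−μ)² = (-6.09)² + (-5.24)² + (-8.21)² + (2.35)² + (-0.53)² + (-1.71)² + (0.10)² + (4.00)² + (-2.95)² + (4.29)² + (2.41)² + (2.75)² = 197.1645.
Posterior: Inv-Gamma(9.3 + 12/2, 6.7 + 197.1645/2) = Inv-Gamma(15.30, 105.28225).
Posterior β = 105.28225.

105.28225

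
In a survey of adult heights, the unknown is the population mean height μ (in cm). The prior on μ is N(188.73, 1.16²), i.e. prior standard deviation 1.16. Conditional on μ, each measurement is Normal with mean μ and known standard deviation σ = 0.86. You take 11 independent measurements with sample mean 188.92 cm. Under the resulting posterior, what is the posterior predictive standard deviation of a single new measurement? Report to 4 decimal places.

0.8965

For Normal data with known variance σ², a Normal(μ₀, σ₀²) prior on μ is conjugate. Posterior precision = 1/σ₀² + n/σ²; posterior mean is the precision-weighted average of μ₀ and x̄.
σ₀² = 1.16² = 1.3456, σ² = 0.86² = 0.7396; σ² + n·σ₀² = 0.7396 + 11·1.3456 = 15.5412.
Posterior precision = 1/σ₀² + n/σ² = 1/1.3456 + 11/0.7396 = (σ² + n·σ₀²)/(σ₀²σ²) = 15.5412/(1.3456·0.7396); posterior variance σₙ² = σ₀²σ²/(σ² + n·σ₀²) = 1.3456·0.7396/15.5412 = 0.064037.
Predictive variance for one new observation = σₙ² + σ² = 1.3456·0.7396/15.5412 + 0.7396 = σ²·(σ₀² + 15.5412)/15.5412 = 0.7396·16.8868/15.5412 = 0.803637; SD = √(0.7396·16.8868/15.5412) = 0.8965.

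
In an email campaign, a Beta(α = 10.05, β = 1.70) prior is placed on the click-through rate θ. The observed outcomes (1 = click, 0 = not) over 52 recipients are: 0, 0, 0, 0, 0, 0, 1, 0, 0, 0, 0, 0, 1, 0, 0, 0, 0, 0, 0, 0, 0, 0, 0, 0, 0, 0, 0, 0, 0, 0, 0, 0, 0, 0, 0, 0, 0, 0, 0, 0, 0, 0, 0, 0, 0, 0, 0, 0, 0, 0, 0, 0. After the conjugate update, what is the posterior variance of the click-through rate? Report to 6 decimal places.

0.002367

The Beta prior is conjugate to a Binomial/Bernoulli likelihood; the update adds successes to α and failures to β.
Posterior: Beta(α+k, β+n−k) = Beta(10.05+2, 1.70+50) = Beta(12.05, 51.70).
Var = αβ/((α+β)²(α+β+1)) = 12.05·51.70/(63.75²·64.75) = 0.002367.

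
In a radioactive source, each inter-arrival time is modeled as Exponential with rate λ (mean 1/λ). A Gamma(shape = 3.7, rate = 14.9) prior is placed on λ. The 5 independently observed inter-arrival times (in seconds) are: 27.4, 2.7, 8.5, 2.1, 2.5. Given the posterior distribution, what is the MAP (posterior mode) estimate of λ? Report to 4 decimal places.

0.1325

With a Gamma(shape α, rate β) prior on the exponential rate λ, the posterior after n observations with total T = Σxᵢ is Gamma(α+n, β+T).
Sum of observations T = 43.2 seconds; n = 5.
Posterior: Gamma(3.7+5, 14.9+43.2) = Gamma(8.7, 58.1).
Mode = (α−1)/β = 0.1325.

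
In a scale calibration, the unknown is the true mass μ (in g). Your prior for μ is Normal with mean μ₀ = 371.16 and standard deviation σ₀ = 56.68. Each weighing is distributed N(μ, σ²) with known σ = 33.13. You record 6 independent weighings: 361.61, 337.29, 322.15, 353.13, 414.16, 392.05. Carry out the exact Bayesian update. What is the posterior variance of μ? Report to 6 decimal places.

For Normal data with known variance σ², a Normal(μ₀, σ₀²) prior on μ is conjugate. Posterior precision = 1/σ₀² + n/σ²; posterior mean is the precision-weighted average of μ₀ and x̄.
σ₀² = 56.68² = 3212.6224, σ² = 33.13² = 1097.5969; σ² + n·σ₀² = 1097.5969 + 6·3212.6224 = 20373.3313.
Posterior precision = 1/σ₀² + n/σ² = 1/3212.6224 + 6/1097.5969 = (σ² + n·σ₀²)/(σ₀²σ²) = 20373.3313/(3212.6224·1097.5969); posterior variance σₙ² = σ₀²σ²/(σ² + n·σ₀²) = 3212.6224·1097.5969/20373.3313 = 173.077458.

173.077458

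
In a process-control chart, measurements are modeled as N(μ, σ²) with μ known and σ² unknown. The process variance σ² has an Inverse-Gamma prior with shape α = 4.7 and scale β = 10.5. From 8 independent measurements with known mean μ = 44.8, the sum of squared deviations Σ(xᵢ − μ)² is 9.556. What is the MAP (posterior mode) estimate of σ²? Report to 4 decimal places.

With known mean μ and an Inverse-Gamma(α, β) prior on σ², the Normal likelihood is conjugate: posterior is Inv-Gamma(α + n/2, β + Σ(xᵢ−μ)²/2).
Posterior: Inv-Gamma(4.7 + 8/2, 10.5 + 9.556/2) = Inv-Gamma(8.70, 15.2780).
Mode = β/(α+1) = 15.2780/9.70 = 1.5751.

1.5751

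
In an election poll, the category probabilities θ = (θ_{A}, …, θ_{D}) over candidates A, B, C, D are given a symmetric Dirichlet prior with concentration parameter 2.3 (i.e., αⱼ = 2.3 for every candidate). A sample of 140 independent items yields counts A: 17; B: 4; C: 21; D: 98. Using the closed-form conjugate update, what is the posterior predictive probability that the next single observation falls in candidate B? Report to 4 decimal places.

The Dirichlet prior is conjugate to the Multinomial likelihood: each posterior αⱼ = prior αⱼ + observed count nⱼ.
Posterior concentration: (19.3, 6.3, 23.3, 100.3), total = 149.2.
P(next = B | data) = α_{B}/Σα = 0.0422.

0.0422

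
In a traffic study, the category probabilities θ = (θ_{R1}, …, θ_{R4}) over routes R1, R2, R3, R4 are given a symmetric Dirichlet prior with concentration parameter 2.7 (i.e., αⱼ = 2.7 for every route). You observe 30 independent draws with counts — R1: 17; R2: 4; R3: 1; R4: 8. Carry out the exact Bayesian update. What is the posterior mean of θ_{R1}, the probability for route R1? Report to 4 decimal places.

The Dirichlet prior is conjugate to the Multinomial likelihood: each posterior αⱼ = prior αⱼ + observed count nⱼ.
Posterior concentration: (19.7, 6.7, 3.7, 10.7), total = 40.8.
E[θ_{R1}|data] = α_{R1}/Σα = 19.7/40.8 = 0.4828.

0.4828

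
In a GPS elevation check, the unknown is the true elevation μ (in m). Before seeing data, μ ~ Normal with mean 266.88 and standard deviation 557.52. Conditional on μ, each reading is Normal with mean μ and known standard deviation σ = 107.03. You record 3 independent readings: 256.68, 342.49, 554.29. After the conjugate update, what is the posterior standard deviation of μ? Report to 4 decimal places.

For Normal data with known variance σ², a Normal(μ₀, σ₀²) prior on μ is conjugate. Posterior precision = 1/σ₀² + n/σ²; posterior mean is the precision-weighted average of μ₀ and x̄.
σ₀² = 557.52² = 310828.5504, σ² = 107.03² = 11455.4209; σ² + n·σ₀² = 11455.4209 + 3·310828.5504 = 943941.0721.
Posterior precision = 1/σ₀² + n/σ² = 1/310828.5504 + 3/11455.4209 = (σ² + n·σ₀²)/(σ₀²σ²) = 943941.0721/(310828.5504·11455.4209); posterior variance σₙ² = σ₀²σ²/(σ² + n·σ₀²) = 310828.5504·11455.4209/943941.0721 = 3772.133640.
Posterior SD = √σₙ² = √(310828.5504·11455.4209/943941.0721) = 61.4177.

61.4177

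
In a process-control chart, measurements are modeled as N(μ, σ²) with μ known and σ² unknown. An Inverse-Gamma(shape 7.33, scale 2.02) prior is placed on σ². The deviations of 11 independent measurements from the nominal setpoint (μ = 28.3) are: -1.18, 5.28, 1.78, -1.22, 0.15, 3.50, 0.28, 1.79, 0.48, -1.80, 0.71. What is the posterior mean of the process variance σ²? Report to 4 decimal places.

With known mean μ and an Inverse-Gamma(α, β) prior on σ², the Normal likelihood is conjugate: posterior is Inv-Gamma(α + n/2, β + Σ(xᵢ−μ)²/2).
Σ(xᵢ−μ)² = (-1.18)² + (5.28)² + (1.78)² + (-1.22)² + (0.15)² + (3.50)² + (0.28)² + (1.79)² + (0.48)² + (-1.80)² + (0.71)² = 53.4571.
Posterior: Inv-Gamma(7.33 + 11/2, 2.02 + 53.4571/2) = Inv-Gamma(12.83, 28.74855).
E[σ²|data] = β/(α−1) = 28.74855/11.83 = 2.4301.

2.4301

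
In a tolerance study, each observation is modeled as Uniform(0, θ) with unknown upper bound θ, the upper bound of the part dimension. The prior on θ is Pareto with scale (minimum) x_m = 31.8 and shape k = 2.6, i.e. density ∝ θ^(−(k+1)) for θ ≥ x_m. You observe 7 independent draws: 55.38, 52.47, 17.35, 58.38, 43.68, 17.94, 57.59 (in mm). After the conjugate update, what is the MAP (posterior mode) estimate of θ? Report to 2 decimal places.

A Pareto(scale x_m, shape k) prior on the upper bound θ of Uniform(0, θ) is conjugate: posterior is Pareto(max(x_m, max xᵢ), k + n).
Sample maximum = 58.38; prior scale x_m = 31.8 → posterior scale = max = 58.38.
Posterior shape = 2.6 + 7 = 9.6.
The Pareto density is decreasing on [x_m, ∞), so the mode is x_m = 58.38.

58.38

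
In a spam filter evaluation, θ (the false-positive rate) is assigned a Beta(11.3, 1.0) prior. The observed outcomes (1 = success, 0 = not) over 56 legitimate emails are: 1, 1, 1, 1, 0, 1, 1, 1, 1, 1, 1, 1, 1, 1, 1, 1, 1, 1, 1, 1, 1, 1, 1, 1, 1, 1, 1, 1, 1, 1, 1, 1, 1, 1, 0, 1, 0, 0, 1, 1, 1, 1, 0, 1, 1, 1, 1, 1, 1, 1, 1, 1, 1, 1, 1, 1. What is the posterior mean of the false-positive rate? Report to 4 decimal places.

The Beta prior is conjugate to a Binomial/Bernoulli likelihood; the update adds successes to α and failures to β.
Posterior: Beta(α+k, β+n−k) = Beta(11.3+51, 1.0+5) = Beta(62.3, 6.0).
Posterior mean = α/(α+β) = 62.3/68.3 = 0.9122.

0.9122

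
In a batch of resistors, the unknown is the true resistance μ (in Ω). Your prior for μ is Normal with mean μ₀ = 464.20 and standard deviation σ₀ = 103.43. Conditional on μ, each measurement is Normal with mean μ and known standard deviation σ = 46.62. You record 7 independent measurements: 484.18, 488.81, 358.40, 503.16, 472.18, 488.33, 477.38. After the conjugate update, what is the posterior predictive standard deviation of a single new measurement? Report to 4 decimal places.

49.7509

For Normal data with known variance σ², a Normal(μ₀, σ₀²) prior on μ is conjugate. Posterior precision = 1/σ₀² + n/σ²; posterior mean is the precision-weighted average of μ₀ and x̄.
σ₀² = 103.43² = 10697.7649, σ² = 46.62² = 2173.4244; σ² + n·σ₀² = 2173.4244 + 7·10697.7649 = 77057.7787.
Posterior precision = 1/σ₀² + n/σ² = 1/10697.7649 + 7/2173.4244 = (σ² + n·σ₀²)/(σ₀²σ²) = 77057.7787/(10697.7649·2173.4244); posterior variance σₙ² = σ₀²σ²/(σ² + n·σ₀²) = 10697.7649·2173.4244/77057.7787 = 301.731813.
Predictive variance for one new observation = σₙ² + σ² = 10697.7649·2173.4244/77057.7787 + 2173.4244 = σ²·(σ₀² + 77057.7787)/77057.7787 = 2173.4244·87755.5436/77057.7787 = 2475.156213; SD = √(2173.4244·87755.5436/77057.7787) = 49.7509.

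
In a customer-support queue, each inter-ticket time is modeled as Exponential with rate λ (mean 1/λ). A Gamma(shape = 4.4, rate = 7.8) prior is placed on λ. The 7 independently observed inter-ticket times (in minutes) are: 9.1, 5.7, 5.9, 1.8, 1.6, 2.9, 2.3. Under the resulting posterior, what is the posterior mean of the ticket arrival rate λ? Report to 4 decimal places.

0.3073

With a Gamma(shape α, rate β) prior on the exponential rate λ, the posterior after n observations with total T = Σxᵢ is Gamma(α+n, β+T).
Sum of observations T = 29.3 minutes; n = 7.
Posterior: Gamma(4.4+7, 7.8+29.3) = Gamma(11.4, 37.1).
Posterior mean of λ = α/β = 11.4/37.1 = 0.3073.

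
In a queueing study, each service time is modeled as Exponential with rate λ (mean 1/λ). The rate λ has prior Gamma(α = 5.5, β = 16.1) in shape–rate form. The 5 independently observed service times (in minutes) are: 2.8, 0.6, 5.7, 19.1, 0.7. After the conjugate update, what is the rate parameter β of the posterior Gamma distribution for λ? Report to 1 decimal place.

45.0

With a Gamma(shape α, rate β) prior on the exponential rate λ, the posterior after n observations with total T = Σxᵢ is Gamma(α+n, β+T).
Sum of observations T = 28.9 minutes; n = 5.
Posterior: Gamma(5.5+5, 16.1+28.9) = Gamma(10.5, 45.0).
Posterior β = 45.0.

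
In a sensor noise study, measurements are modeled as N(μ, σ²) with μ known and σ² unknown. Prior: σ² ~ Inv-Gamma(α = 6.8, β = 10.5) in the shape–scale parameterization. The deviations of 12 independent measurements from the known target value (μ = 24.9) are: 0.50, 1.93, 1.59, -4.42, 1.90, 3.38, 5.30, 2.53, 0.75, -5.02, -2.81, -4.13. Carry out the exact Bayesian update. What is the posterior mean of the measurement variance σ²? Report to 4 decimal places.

6.2407

With known mean μ and an Inverse-Gamma(α, β) prior on σ², the Normal likelihood is conjugate: posterior is Inv-Gamma(α + n/2, β + Σ(xᵢ−μ)²/2).
Σ(xᵢ−μ)² = (0.50)² + (1.93)² + (1.59)² + (-4.42)² + (1.90)² + (3.38)² + (5.30)² + (2.53)² + (0.75)² + (-5.02)² + (-2.81)² + (-4.13)² = 126.2806.
Posterior: Inv-Gamma(6.8 + 12/2, 10.5 + 126.2806/2) = Inv-Gamma(12.80, 73.64030).
E[σ²|data] = β/(α−1) = 73.64030/11.80 = 6.2407.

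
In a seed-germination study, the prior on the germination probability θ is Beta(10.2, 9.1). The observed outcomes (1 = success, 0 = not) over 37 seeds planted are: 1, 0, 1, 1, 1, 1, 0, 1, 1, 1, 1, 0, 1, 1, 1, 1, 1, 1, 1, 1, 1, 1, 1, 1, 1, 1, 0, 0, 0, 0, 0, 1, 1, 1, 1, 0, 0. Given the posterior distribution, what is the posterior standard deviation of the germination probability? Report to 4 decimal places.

The Beta prior is conjugate to a Binomial/Bernoulli likelihood; the update adds successes to α and failures to β.
Posterior: Beta(α+k, β+n−k) = Beta(10.2+27, 9.1+10) = Beta(37.2, 19.1).
Var = αβ/((α+β)²(α+β+1)) = 37.2·19.1/(56.3²·57.3) = 0.00391205; SD = √0.00391205 = 0.0625.

0.0625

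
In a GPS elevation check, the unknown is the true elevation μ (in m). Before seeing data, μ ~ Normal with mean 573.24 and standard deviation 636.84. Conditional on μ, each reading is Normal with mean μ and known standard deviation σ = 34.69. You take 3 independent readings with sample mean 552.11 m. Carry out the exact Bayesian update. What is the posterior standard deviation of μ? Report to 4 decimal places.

For Normal data with known variance σ², a Normal(μ₀, σ₀²) prior on μ is conjugate. Posterior precision = 1/σ₀² + n/σ²; posterior mean is the precision-weighted average of μ₀ and x̄.
σ₀² = 636.84² = 405565.1856, σ² = 34.69² = 1203.3961; σ² + n·σ₀² = 1203.3961 + 3·405565.1856 = 1217898.9529.
Posterior precision = 1/σ₀² + n/σ² = 1/405565.1856 + 3/1203.3961 = (σ² + n·σ₀²)/(σ₀²σ²) = 1217898.9529/(405565.1856·1203.3961); posterior variance σₙ² = σ₀²σ²/(σ² + n·σ₀²) = 405565.1856·1203.3961/1217898.9529 = 400.735678.
Posterior SD = √σₙ² = √(405565.1856·1203.3961/1217898.9529) = 20.0184.

20.0184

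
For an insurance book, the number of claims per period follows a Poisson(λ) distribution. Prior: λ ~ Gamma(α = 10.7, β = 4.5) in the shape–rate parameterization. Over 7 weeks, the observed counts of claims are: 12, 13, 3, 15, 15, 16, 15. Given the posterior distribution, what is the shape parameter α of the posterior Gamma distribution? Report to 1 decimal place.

With a Gamma(shape α, rate β) prior, the Poisson likelihood is conjugate: the posterior is Gamma(α + ΣXᵢ, β + n).
Sum of counts S = 89 over n = 7 weeks.
Posterior: Gamma(α+S, β+n) = Gamma(10.7+89, 4.5+7) = Gamma(99.7, 11.5).
Posterior α = 99.7.

99.7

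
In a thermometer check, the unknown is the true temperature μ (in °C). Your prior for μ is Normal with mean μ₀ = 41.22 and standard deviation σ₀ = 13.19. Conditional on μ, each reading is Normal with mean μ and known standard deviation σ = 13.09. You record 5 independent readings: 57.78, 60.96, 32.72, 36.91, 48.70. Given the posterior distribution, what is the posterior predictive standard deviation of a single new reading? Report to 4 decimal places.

14.1414

For Normal data with known variance σ², a Normal(μ₀, σ₀²) prior on μ is conjugate. Posterior precision = 1/σ₀² + n/σ²; posterior mean is the precision-weighted average of μ₀ and x̄.
σ₀² = 13.19² = 173.9761, σ² = 13.09² = 171.3481; σ² + n·σ₀² = 171.3481 + 5·173.9761 = 1041.2286.
Posterior precision = 1/σ₀² + n/σ² = 1/173.9761 + 5/171.3481 = (σ² + n·σ₀²)/(σ₀²σ²) = 1041.2286/(173.9761·171.3481); posterior variance σₙ² = σ₀²σ²/(σ² + n·σ₀²) = 173.9761·171.3481/1041.2286 = 28.630095.
Predictive variance for one new observation = σₙ² + σ² = 173.9761·171.3481/1041.2286 + 171.3481 = σ²·(σ₀² + 1041.2286)/1041.2286 = 171.3481·1215.2047/1041.2286 = 199.978195; SD = √(171.3481·1215.2047/1041.2286) = 14.1414.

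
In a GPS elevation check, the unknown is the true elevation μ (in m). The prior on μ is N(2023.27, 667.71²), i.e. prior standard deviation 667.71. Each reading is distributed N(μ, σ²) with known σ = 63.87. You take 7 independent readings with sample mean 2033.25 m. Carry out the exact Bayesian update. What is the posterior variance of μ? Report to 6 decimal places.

For Normal data with known variance σ², a Normal(μ₀, σ₀²) prior on μ is conjugate. Posterior precision = 1/σ₀² + n/σ²; posterior mean is the precision-weighted average of μ₀ and x̄.
σ₀² = 667.71² = 445836.6441, σ² = 63.87² = 4079.3769; σ² + n·σ₀² = 4079.3769 + 7·445836.6441 = 3124935.8856.
Posterior precision = 1/σ₀² + n/σ² = 1/445836.6441 + 7/4079.3769 = (σ² + n·σ₀²)/(σ₀²σ²) = 3124935.8856/(445836.6441·4079.3769); posterior variance σₙ² = σ₀²σ²/(σ² + n·σ₀²) = 445836.6441·4079.3769/3124935.8856 = 582.007367.

582.007367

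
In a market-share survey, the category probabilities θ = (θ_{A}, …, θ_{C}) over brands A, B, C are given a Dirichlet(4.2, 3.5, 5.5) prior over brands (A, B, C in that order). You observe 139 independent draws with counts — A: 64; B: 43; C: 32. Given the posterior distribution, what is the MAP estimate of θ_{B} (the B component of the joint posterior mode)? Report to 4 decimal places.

The Dirichlet prior is conjugate to the Multinomial likelihood: each posterior αⱼ = prior αⱼ + observed count nⱼ.
Posterior concentration: (68.2, 46.5, 37.5), total = 152.2.
Joint mode component: (α_{B}−1)/(Σα−K) = 45.5/149.2 = 0.3050.

0.3050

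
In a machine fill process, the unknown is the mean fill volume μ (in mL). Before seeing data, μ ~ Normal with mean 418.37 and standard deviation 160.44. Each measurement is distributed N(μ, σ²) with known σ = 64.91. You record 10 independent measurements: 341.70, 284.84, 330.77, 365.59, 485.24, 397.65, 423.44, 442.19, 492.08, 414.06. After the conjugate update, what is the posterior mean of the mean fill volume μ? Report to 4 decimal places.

For Normal data with known variance σ², a Normal(μ₀, σ₀²) prior on μ is conjugate. Posterior precision = 1/σ₀² + n/σ²; posterior mean is the precision-weighted average of μ₀ and x̄.
Σxᵢ = 341.70 + 284.84 + 330.77 + 365.59 + 485.24 + 397.65 + 423.44 + 442.19 + 492.08 + 414.06 = 3977.56, so n·x̄ = 3977.56.
σ₀² = 160.44² = 25740.9936, σ² = 64.91² = 4213.3081; σ² + n·σ₀² = 4213.3081 + 10·25740.9936 = 261623.2441.
Posterior mean = (μ₀/σ₀² + n·x̄/σ²)/(1/σ₀² + n/σ²) = (σ²·μ₀ + σ₀²·n·x̄)/(σ² + n·σ₀²) = (4213.3081·418.37 + 25740.9936·3977.56)/261623.2441 = 104149068.213413/261623.2441 = 398.0880.

398.0880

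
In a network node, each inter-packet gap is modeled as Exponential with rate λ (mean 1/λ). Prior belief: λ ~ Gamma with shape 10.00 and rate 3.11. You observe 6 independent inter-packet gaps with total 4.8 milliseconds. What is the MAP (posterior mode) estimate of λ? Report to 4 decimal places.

With a Gamma(shape α, rate β) prior on the exponential rate λ, the posterior after n observations with total T = Σxᵢ is Gamma(α+n, β+T).
Posterior: Gamma(10.00+6, 3.11+4.8) = Gamma(16.00, 7.91).
Mode = (α−1)/β = 1.8963.

1.8963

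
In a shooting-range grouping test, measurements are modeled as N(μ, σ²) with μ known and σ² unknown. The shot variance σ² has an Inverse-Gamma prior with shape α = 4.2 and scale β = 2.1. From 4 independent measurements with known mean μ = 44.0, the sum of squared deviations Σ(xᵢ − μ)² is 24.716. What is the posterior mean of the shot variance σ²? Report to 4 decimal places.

With known mean μ and an Inverse-Gamma(α, β) prior on σ², the Normal likelihood is conjugate: posterior is Inv-Gamma(α + n/2, β + Σ(xᵢ−μ)²/2).
Posterior: Inv-Gamma(4.2 + 4/2, 2.1 + 24.716/2) = Inv-Gamma(6.20, 14.4580).
E[σ²|data] = β/(α−1) = 14.4580/5.20 = 2.7804.

2.7804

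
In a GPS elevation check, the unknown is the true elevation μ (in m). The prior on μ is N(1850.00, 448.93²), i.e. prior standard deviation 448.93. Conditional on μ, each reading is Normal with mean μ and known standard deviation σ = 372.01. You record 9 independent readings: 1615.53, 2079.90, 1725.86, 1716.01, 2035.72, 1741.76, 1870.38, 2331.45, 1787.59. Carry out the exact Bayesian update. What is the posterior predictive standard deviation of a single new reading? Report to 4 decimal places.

390.7406

For Normal data with known variance σ², a Normal(μ₀, σ₀²) prior on μ is conjugate. Posterior precision = 1/σ₀² + n/σ²; posterior mean is the precision-weighted average of μ₀ and x̄.
σ₀² = 448.93² = 201538.1449, σ² = 372.01² = 138391.4401; σ² + n·σ₀² = 138391.4401 + 9·201538.1449 = 1952234.7442.
Posterior precision = 1/σ₀² + n/σ² = 1/201538.1449 + 9/138391.4401 = (σ² + n·σ₀²)/(σ₀²σ²) = 1952234.7442/(201538.1449·138391.4401); posterior variance σₙ² = σ₀²σ²/(σ² + n·σ₀²) = 201538.1449·138391.4401/1952234.7442 = 14286.782976.
Predictive variance for one new observation = σₙ² + σ² = 201538.1449·138391.4401/1952234.7442 + 138391.4401 = σ²·(σ₀² + 1952234.7442)/1952234.7442 = 138391.4401·2153772.8891/1952234.7442 = 152678.223076; SD = √(138391.4401·2153772.8891/1952234.7442) = 390.7406.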